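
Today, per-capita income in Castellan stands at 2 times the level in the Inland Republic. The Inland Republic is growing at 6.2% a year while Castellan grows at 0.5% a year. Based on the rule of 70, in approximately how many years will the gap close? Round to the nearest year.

the Inland Republic gains on Castellan at 6.2% − 0.5% = 5.7 points a year.
At that relative rate the gap halves every 70/5.7 ≈ 12.28 years.
A 2 times gap closes after 1 halving: 1 × 12.28 ≈ 12 years.

approximately 12 years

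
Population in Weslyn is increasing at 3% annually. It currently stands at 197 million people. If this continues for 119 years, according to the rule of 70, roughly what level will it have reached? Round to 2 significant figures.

Doubling time ≈ 70/3 = 23.33 years.
119 years is 119/23.33 ≈ 5.10 doublings, a factor of 2^5.10 ≈ 34.30.
197 × 34.30 ≈ 6800 million people.

about 6800 million people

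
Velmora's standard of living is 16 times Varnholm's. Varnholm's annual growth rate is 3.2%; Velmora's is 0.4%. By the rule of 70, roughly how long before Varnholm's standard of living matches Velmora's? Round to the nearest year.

Varnholm gains on Velmora at 3.2% − 0.4% = 2.8 points a year.
At that relative rate the gap halves every 70/2.8 ≈ 25.00 years.
A 16 times gap closes after 4 halvings: 4 × 25.00 ≈ 100 years.

about 100 years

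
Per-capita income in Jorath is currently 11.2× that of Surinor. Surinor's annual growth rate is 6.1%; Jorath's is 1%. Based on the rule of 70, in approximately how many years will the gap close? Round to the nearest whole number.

about 48 years

What matters is the difference: 5.1 pp.
Rule of 70 on the gap: the ratio halves every 70/5.1 ≈ 13.73 years.
An 11.2× gap takes log₂(11.2) ≈ 3.49 halvings to close: 3.49 × 13.73 ≈ 48 years.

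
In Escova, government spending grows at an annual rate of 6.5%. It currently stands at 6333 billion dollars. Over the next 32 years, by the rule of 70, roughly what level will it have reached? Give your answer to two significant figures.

Doubling time ≈ 70/6.5 = 10.77 years.
32 years is 32/10.77 ≈ 2.97 doublings, a factor of 2^2.97 ≈ 7.84.
6333 × 7.84 ≈ 50000 billion dollars.

≈ 50000 billion dollars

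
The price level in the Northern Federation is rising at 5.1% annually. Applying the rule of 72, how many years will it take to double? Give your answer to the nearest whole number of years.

72/5.1 ≈ 14.12, so it doubles roughly every 14 years.

about 14 years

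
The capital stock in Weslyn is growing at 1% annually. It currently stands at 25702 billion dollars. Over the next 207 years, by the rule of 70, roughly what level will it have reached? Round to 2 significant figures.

around 200000 billion dollars

It doubles every 70/1 ≈ 70.00 years, so 207 years is 2.96 doublings.
2^2.96 ≈ 7.78; 25702 × 7.78 ≈ 200000 billion dollars.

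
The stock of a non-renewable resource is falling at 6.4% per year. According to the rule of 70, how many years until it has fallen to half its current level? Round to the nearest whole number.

roughly 11 years

The rule works in reverse for decay: 70/6.4 ≈ 10.94 years to halve.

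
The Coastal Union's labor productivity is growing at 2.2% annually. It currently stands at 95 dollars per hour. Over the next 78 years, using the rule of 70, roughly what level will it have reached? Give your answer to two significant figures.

Doubling time ≈ 70/2.2 = 31.82 years.
78 years is 78/31.82 ≈ 2.45 doublings, a factor of 2^2.45 ≈ 5.46.
95 × 5.46 ≈ 520 dollars per hour.

approximately 520 dollars per hour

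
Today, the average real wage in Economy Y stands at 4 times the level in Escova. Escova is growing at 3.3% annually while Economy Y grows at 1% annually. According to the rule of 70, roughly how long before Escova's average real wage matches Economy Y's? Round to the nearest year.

≈ 61 years

Escova gains on Economy Y at 3.3% − 1% = 2.3 points a year.
At that relative rate the gap halves every 70/2.3 ≈ 30.43 years.
A 4 times gap closes after 2 halvings: 2 × 30.43 ≈ 61 years.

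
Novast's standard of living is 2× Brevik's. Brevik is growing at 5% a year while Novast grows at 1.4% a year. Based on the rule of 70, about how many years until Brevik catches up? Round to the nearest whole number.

≈ 19 years

What matters is the difference: 3.6 pp.
Rule of 70 on the gap: the ratio halves every 70/3.6 ≈ 19.44 years.
A 2× gap closes after 1 halving: 1 × 19.44 ≈ 19 years.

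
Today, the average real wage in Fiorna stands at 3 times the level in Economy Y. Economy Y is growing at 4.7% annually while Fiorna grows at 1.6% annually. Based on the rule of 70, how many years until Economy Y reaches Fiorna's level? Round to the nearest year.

about 36 years

The growth-rate gap is 4.7% − 1.6% = 3.1 percentage points.
So the ratio between them halves every 70/3.1 ≈ 22.58 years.
A 3 times gap takes log₂(3) ≈ 1.58 halvings to close: 1.58 × 22.58 ≈ 36 years.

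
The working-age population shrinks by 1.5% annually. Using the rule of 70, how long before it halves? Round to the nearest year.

about 47 years

The rule works in reverse for decay: 70/1.5 ≈ 46.67 years to halve.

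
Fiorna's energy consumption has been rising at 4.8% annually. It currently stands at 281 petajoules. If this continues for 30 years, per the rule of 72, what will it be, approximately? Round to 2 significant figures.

≈ 1100 petajoules

Doubling time ≈ 72/4.8 = 15.00 years.
30 years is 30/15.00 ≈ 2.00 doublings, a factor of 2^2.00 ≈ 4.00.
281 × 4.00 ≈ 1100 petajoules.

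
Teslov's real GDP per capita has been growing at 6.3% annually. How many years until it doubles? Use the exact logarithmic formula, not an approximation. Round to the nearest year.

11 years

t = ln(2) / ln(1 + 0.063) = 0.6931 / 0.061095 ≈ 11.34.
≈ 11 years.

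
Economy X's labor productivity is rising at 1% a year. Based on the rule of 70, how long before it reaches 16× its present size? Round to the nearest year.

Doubling time ≈ 70/1 = 70.00 years.
Getting to 16× needs 4 doublings: 4 × 70.00 ≈ 280 years.

≈ 280 years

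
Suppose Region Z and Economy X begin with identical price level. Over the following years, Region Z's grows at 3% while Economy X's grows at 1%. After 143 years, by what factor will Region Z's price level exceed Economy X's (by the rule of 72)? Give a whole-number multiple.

around 16 times

Region Z pulls ahead at 2 pp per year, so the ratio doubles every 72/2 ≈ 36.00 years.
In 143 years that's 3.97 doublings: 2^3.97 ≈ 16.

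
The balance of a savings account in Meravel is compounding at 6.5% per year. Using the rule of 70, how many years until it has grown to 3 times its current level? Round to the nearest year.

17 years

Doubling time ≈ 70/6.5 = 10.77 years.
Reaching 3× takes log₂(3) ≈ 1.58 doublings.
1.58 × 10.77 ≈ 17 years.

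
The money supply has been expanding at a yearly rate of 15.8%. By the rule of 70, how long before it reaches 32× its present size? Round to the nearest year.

At 15.8% it doubles every 70/15.8 ≈ 4.43 years.
Getting to 32× needs 5 doublings: 5 × 4.43 ≈ 22 years.

about 22 years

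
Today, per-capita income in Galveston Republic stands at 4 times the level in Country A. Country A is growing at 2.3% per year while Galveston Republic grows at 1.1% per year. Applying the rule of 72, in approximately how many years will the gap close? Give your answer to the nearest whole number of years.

What matters is the difference: 1.2 pp.
Rule of 72 on the gap: the ratio halves every 72/1.2 ≈ 60.00 years.
A 4 times gap closes after 2 halvings: 2 × 60.00 ≈ 120 years.

approximately 120 years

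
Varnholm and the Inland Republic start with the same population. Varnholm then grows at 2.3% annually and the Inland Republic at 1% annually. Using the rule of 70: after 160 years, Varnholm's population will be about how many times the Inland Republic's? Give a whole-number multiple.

roughly 8 times

Varnholm pulls ahead at 1.3 pp per year, so the ratio doubles every 70/1.3 ≈ 53.85 years.
In 160 years that's 2.97 doublings: 2^2.97 ≈ 8.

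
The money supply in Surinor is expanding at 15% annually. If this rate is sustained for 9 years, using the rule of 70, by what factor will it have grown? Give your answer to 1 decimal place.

Doubles every ≈ 4.67 years (70/15).
9 years is 1.93 doublings; 2^1.93 ≈ 3.8×.

≈ 3.8 times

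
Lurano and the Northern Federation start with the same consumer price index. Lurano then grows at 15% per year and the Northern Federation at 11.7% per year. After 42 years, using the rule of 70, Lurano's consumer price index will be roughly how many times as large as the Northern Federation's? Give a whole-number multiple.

roughly 4 times

Lurano pulls ahead at 3.3 pp per year, so the ratio doubles every 70/3.3 ≈ 21.21 years.
In 42 years that's 1.98 doublings: 2^1.98 ≈ 4.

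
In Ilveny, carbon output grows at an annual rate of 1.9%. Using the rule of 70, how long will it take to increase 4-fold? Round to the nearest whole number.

≈ 74 years

One doubling takes 70/1.9 = 36.84 years.
Getting to 4× needs 2 doublings: 2 × 36.84 ≈ 74 years.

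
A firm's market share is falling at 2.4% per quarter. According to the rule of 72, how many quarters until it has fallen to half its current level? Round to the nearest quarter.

about 30 quarters

Halving time ≈ 72 / 2.4 = 30.00 → 30 quarters.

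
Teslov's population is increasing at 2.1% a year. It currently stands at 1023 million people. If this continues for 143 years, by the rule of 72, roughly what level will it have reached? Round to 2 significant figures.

It doubles every 72/2.1 ≈ 34.29 years, so 143 years is 4.17 doublings.
2^4.17 ≈ 18.00; 1023 × 18.00 ≈ 18000 million people.

18000 million people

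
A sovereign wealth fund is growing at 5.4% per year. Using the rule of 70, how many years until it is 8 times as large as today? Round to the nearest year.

≈ 39 years

Doubling time ≈ 70/5.4 = 12.96 years.
8× is 3 doublings, so 3 × 12.96 ≈ 39 years.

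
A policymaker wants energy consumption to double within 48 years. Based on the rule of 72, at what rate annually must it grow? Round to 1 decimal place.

72 / 48 ≈ 1.50, so about 1.5% annually.

≈ 1.5%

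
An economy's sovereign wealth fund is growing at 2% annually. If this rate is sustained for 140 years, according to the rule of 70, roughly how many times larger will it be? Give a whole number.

about 16 times

At 2% one doubling takes ≈ 35.00 years; 140 years is 4 of them, so ×16.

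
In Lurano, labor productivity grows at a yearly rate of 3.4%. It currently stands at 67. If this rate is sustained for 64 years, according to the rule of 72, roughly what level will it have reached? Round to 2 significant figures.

Doubling time ≈ 72/3.4 = 21.18 years.
64 years is 64/21.18 ≈ 3.02 doublings, a factor of 2^3.02 ≈ 8.11.
67 × 8.11 ≈ 540.

around 540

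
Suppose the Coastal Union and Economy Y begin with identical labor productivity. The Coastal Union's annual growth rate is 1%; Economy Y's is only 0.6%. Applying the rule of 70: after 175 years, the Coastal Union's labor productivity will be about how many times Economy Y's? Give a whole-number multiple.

Rate gap = 1% − 0.6% = 0.4 points.
The ratio doubles every 70/0.4 ≈ 175.00 years.
175/175.00 ≈ 1.00 doublings → ratio ≈ 2^1.00 ≈ 2.

about 2 times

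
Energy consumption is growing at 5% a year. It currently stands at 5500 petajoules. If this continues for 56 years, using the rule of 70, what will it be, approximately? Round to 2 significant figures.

It doubles every 70/5 ≈ 14.00 years, so 56 years is 4.00 doublings.
2^4.00 ≈ 16.00; 5500 × 16.00 ≈ 88000 petajoules.

88000 petajoules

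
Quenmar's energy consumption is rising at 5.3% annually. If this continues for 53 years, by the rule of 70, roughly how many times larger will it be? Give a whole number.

roughly 16 times

70/5.3 ≈ 13.21 years per doubling.
53 years fits 4 doublings: 2^4 = 16.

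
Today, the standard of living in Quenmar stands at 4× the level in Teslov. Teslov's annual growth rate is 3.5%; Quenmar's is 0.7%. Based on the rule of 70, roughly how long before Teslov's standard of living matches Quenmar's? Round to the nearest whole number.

about 50 years

The growth-rate gap is 3.5% − 0.7% = 2.8 percentage points.
So the ratio between them halves every 70/2.8 ≈ 25.00 years.
A 4× gap closes after 2 halvings: 2 × 25.00 ≈ 50 years.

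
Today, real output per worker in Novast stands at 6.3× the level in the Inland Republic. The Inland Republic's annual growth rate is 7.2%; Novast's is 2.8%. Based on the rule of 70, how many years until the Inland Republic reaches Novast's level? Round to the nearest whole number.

What matters is the difference: 4.4 pp.
Rule of 70 on the gap: the ratio halves every 70/4.4 ≈ 15.91 years.
A 6.3× gap takes log₂(6.3) ≈ 2.66 halvings to close: 2.66 × 15.91 ≈ 42 years.

approximately 42 years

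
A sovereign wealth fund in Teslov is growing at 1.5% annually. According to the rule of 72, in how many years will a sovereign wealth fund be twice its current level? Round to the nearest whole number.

At 1.5%, doubling takes about 72/1.5 = 48.00 years.

≈ 48 years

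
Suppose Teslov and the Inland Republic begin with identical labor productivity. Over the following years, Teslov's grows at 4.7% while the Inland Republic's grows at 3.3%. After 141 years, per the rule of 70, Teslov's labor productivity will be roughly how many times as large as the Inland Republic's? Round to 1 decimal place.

roughly 7.1 times

Rate gap = 4.7% − 3.3% = 1.4 points.
The ratio doubles every 70/1.4 ≈ 50.00 years.
141/50.00 ≈ 2.82 doublings → ratio ≈ 2^2.82 ≈ 7.1.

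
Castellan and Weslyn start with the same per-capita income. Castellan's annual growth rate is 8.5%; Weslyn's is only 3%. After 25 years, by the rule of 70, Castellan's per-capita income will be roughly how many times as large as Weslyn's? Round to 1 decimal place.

around 3.9 times

Rate gap = 8.5% − 3% = 5.5 points.
The ratio doubles every 70/5.5 ≈ 12.73 years.
25/12.73 ≈ 1.96 doublings → ratio ≈ 2^1.96 ≈ 3.9.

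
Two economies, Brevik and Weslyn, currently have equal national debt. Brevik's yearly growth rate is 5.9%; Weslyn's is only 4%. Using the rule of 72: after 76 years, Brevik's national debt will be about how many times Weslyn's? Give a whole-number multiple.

Only the 1.9-point difference matters.
72/1.9 ≈ 37.89 years per doubling of the ratio; 76 years gives 2.01 doublings, so ≈ 4×.

about 4 times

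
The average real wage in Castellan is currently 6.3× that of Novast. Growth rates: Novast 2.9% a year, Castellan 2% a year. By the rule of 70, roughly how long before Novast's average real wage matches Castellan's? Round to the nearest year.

Novast gains on Castellan at 2.9% − 2% = 0.9 points a year.
At that relative rate the gap halves every 70/0.9 ≈ 77.78 years.
A 6.3× gap takes log₂(6.3) ≈ 2.66 halvings to close: 2.66 × 77.78 ≈ 207 years.

approximately 207 years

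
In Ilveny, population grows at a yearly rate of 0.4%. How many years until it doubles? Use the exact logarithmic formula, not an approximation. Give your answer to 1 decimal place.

t = ln(2) / ln(1 + 0.004) = 0.6931 / 0.003992 ≈ 173.62.

173.6 years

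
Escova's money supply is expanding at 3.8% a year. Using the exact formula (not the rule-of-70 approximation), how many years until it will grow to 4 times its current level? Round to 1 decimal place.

t = ln(4) / ln(1 + 0.038) = 1.3863 / 0.037296 ≈ 37.17.

37.2 years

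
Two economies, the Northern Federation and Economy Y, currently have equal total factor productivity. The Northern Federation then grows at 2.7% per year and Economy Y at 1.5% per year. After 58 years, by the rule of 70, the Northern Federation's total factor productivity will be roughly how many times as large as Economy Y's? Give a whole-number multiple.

≈ 2 times

Rate gap = 2.7% − 1.5% = 1.2 points.
The ratio doubles every 70/1.2 ≈ 58.33 years.
58/58.33 ≈ 0.99 doublings → ratio ≈ 2^0.99 ≈ 2.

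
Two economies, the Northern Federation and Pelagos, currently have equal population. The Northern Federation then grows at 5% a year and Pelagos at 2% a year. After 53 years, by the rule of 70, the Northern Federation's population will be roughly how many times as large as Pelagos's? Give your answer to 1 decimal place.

roughly 4.8 times

Only the 3-point difference matters.
70/3 ≈ 23.33 years per doubling of the ratio; 53 years gives 2.27 doublings, so ≈ 4.8×.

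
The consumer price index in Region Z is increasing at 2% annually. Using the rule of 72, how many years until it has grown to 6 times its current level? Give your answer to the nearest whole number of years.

One doubling takes 72/2 = 36.00 years.
Reaching 6× takes log₂(6) ≈ 2.58 doublings.
2.58 × 36.00 ≈ 93 years.

approximately 93 years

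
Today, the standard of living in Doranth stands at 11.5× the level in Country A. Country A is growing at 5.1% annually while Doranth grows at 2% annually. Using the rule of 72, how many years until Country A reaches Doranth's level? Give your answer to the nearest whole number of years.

The growth-rate gap is 5.1% − 2% = 3.1 percentage points.
So the ratio between them halves every 72/3.1 ≈ 23.23 years.
An 11.5× gap takes log₂(11.5) ≈ 3.52 halvings to close: 3.52 × 23.23 ≈ 82 years.

roughly 82 years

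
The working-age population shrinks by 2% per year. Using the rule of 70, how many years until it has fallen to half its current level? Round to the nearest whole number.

≈ 35 years

Falling at 2%, it halves about every 70/2 = 35.00 years.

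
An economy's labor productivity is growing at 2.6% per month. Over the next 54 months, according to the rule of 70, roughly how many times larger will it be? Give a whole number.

At 2.6% one doubling takes ≈ 26.92 months; 54 months is 2 of them, so ×4.

4 times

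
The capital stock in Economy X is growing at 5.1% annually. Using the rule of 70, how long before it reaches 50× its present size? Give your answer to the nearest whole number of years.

approximately 77 years

Doubling time ≈ 70/5.1 = 13.73 years.
Reaching 50× takes log₂(50) ≈ 5.64 doublings.
5.64 × 13.73 ≈ 77 years.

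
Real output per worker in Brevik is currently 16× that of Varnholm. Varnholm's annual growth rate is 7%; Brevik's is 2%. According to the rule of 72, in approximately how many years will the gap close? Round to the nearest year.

around 58 years

The growth-rate gap is 7% − 2% = 5 percentage points.
So the ratio between them halves every 72/5 ≈ 14.40 years.
A 16× gap closes after 4 halvings: 4 × 14.40 ≈ 58 years.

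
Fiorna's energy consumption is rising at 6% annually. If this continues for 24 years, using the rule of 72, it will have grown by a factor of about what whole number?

4 times

Doubling time ≈ 72/6 = 12.00 years.
24/12.00 ≈ 2 doublings, so about 2^2 = 4×.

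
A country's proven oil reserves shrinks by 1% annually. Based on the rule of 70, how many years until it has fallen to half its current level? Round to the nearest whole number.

≈ 70 years

The rule works in reverse for decay: 70/1 ≈ 70.00 years to halve.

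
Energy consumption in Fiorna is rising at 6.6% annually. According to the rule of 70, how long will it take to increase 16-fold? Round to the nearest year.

At 6.6% it doubles every 70/6.6 ≈ 10.61 years.
16 = 2^4, so 4 doublings → 42 years.

approximately 42 years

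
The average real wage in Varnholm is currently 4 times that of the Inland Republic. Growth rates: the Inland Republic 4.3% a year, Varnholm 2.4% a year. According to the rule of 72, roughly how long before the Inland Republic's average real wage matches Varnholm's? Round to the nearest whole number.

76 years

The growth-rate gap is 4.3% − 2.4% = 1.9 percentage points.
So the ratio between them halves every 72/1.9 ≈ 37.89 years.
A 4 times gap closes after 2 halvings: 2 × 37.89 ≈ 76 years.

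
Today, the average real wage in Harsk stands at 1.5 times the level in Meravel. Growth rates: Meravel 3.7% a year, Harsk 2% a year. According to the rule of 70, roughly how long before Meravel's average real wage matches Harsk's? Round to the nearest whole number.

about 24 years

What matters is the difference: 1.7 pp.
Rule of 70 on the gap: the ratio halves every 70/1.7 ≈ 41.18 years.
A 1.5 times gap takes log₂(1.5) ≈ 0.58 halvings to close: 0.58 × 41.18 ≈ 24 years.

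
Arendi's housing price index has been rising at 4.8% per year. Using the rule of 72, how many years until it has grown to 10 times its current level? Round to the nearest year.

about 50 years

One doubling takes 72/4.8 = 15.00 years.
10× is log₂ 10 ≈ 3.32 doublings, so ≈ 3.32 × 15.00 = 50 years.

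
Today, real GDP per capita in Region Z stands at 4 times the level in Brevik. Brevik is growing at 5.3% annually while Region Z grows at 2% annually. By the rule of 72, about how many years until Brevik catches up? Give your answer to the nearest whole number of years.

Brevik gains on Region Z at 5.3% − 2% = 3.3 points a year.
At that relative rate the gap halves every 72/3.3 ≈ 21.82 years.
A 4 times gap closes after 2 halvings: 2 × 21.82 ≈ 44 years.

about 44 years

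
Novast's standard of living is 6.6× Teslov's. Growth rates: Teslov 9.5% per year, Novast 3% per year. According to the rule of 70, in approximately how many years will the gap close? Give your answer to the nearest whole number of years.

approximately 29 years

The growth-rate gap is 9.5% − 3% = 6.5 percentage points.
So the ratio between them halves every 70/6.5 ≈ 10.77 years.
A 6.6× gap takes log₂(6.6) ≈ 2.72 halvings to close: 2.72 × 10.77 ≈ 29 years.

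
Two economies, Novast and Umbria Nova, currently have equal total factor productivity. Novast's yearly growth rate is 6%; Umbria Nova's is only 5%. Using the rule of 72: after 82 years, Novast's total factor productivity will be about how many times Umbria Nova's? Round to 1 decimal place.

Novast pulls ahead at 1 pp per year, so the ratio doubles every 72/1 ≈ 72.00 years.
In 82 years that's 1.14 doublings: 2^1.14 ≈ 2.2.

2.2 times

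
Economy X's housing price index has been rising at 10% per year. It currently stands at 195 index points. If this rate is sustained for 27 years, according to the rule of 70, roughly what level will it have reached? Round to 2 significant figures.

It doubles every 70/10 ≈ 7.00 years, so 27 years is 3.86 doublings.
2^3.86 ≈ 14.52; 195 × 14.52 ≈ 2800 index points.

around 2800 index points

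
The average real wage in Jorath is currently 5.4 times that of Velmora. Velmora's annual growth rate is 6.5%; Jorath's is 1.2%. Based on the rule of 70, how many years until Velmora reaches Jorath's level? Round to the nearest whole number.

Velmora gains on Jorath at 6.5% − 1.2% = 5.3 points a year.
At that relative rate the gap halves every 70/5.3 ≈ 13.21 years.
A 5.4 times gap takes log₂(5.4) ≈ 2.43 halvings to close: 2.43 × 13.21 ≈ 32 years.

roughly 32 years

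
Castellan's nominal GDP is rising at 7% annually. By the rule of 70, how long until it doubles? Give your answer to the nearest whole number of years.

Doubling time ≈ 70 / 7 = 10.00 years.

≈ 10 years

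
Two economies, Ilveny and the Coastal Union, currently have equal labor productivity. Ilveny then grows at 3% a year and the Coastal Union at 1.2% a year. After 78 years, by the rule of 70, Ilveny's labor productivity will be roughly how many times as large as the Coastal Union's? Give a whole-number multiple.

roughly 4 times

Only the 1.8-point difference matters.
70/1.8 ≈ 38.89 years per doubling of the ratio; 78 years gives 2.01 doublings, so ≈ 4×.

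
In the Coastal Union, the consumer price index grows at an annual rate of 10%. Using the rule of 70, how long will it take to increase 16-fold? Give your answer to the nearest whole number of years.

roughly 28 years

One doubling takes 70/10 = 7.00 years.
16 = 2^4, so 4 doublings → 28 years.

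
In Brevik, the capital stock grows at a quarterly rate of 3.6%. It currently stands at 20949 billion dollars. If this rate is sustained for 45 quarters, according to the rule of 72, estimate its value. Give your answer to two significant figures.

about 100000 billion dollars

It doubles every 72/3.6 ≈ 20.00 quarters, so 45 quarters is 2.25 doublings.
2^2.25 ≈ 4.76; 20949 × 4.76 ≈ 100000 billion dollars.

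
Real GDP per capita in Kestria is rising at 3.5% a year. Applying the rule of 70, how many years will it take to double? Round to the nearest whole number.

20 years

70/3.5 ≈ 20.00, so it doubles roughly every 20 years.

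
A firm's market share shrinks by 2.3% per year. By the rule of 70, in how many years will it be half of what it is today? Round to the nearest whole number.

around 30 years

Halving time ≈ 70 / 2.3 = 30.43 → 30 years.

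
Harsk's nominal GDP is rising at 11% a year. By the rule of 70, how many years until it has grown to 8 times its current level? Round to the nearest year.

roughly 19 years

One doubling takes 70/11 = 6.36 years.
8× is 3 doublings, so 3 × 6.36 ≈ 19 years.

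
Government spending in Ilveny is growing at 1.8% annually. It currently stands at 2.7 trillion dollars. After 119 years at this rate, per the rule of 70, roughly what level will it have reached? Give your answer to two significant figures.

approximately 23 trillion dollars

Doubling time ≈ 70/1.8 = 38.89 years.
119 years is 119/38.89 ≈ 3.06 doublings, a factor of 2^3.06 ≈ 8.34.
2.7 × 8.34 ≈ 23 trillion dollars.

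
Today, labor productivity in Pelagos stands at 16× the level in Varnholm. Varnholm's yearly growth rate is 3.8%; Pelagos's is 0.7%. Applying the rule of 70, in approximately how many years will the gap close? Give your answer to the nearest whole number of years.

The growth-rate gap is 3.8% − 0.7% = 3.1 percentage points.
So the ratio between them halves every 70/3.1 ≈ 22.58 years.
A 16× gap closes after 4 halvings: 4 × 22.58 ≈ 90 years.

≈ 90 years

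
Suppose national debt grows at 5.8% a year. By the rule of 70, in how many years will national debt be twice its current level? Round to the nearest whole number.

70/5.8 ≈ 12.07, so it doubles roughly every 12 years.

approximately 12 years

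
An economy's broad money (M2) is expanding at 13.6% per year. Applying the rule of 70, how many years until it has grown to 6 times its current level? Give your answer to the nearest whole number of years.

about 13 years

At 13.6% it doubles every 70/13.6 ≈ 5.15 years.
Reaching 6× takes log₂(6) ≈ 2.58 doublings.
2.58 × 5.15 ≈ 13 years.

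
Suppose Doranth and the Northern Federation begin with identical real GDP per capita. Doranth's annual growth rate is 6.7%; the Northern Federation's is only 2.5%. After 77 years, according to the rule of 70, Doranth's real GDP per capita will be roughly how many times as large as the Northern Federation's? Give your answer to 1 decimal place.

roughly 24.6 times

Only the 4.2-point difference matters.
70/4.2 ≈ 16.67 years per doubling of the ratio; 77 years gives 4.62 doublings, so ≈ 24.6×.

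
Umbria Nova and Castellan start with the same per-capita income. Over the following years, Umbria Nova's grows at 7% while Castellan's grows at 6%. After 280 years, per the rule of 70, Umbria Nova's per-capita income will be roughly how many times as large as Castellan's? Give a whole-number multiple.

Umbria Nova pulls ahead at 1 pp per year, so the ratio doubles every 70/1 ≈ 70.00 years.
In 280 years that's 4.00 doublings: 2^4.00 ≈ 16.

about 16 times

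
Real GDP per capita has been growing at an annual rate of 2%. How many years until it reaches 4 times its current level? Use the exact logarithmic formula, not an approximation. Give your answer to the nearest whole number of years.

70 years

t = ln(4) / ln(1 + 0.02) = 1.3863 / 0.019803 ≈ 70.00.
≈ 70 years.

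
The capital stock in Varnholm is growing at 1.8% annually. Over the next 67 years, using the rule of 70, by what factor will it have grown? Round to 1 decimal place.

about 3.3 times

Doubling time ≈ 70/1.8 = 38.89 years.
67 years / 38.89 ≈ 1.72 doublings → factor 2^1.72 ≈ 3.3.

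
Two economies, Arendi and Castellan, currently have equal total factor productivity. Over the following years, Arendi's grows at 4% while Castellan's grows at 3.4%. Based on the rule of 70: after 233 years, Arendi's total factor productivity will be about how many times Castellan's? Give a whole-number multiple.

≈ 4 times

Arendi pulls ahead at 0.6 pp per year, so the ratio doubles every 70/0.6 ≈ 116.67 years.
In 233 years that's 2.00 doublings: 2^2.00 ≈ 4.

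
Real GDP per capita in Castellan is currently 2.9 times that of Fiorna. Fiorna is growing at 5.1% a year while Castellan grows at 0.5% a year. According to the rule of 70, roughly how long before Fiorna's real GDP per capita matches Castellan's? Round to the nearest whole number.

approximately 23 years

Fiorna gains on Castellan at 5.1% − 0.5% = 4.6 points a year.
At that relative rate the gap halves every 70/4.6 ≈ 15.22 years.
A 2.9 times gap takes log₂(2.9) ≈ 1.54 halvings to close: 1.54 × 15.22 ≈ 23 years.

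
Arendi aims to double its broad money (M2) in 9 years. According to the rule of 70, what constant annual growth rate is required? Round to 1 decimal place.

70 / 9 ≈ 7.78, so about 7.8% a year.

7.8% a year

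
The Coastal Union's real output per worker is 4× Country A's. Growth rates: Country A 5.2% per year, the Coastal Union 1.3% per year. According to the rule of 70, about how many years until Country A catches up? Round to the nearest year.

about 36 years

The growth-rate gap is 5.2% − 1.3% = 3.9 percentage points.
So the ratio between them halves every 70/3.9 ≈ 17.95 years.
A 4× gap closes after 2 halvings: 2 × 17.95 ≈ 36 years.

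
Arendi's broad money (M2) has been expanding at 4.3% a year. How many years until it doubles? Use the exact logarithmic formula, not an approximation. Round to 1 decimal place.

16.5 years

t = ln(2) / ln(1 + 0.043) = 0.6931 / 0.042101 ≈ 16.46.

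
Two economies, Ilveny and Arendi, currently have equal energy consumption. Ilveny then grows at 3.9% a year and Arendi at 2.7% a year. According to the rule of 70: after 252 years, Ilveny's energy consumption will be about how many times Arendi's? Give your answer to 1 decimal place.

approximately 20.0 times

Rate gap = 3.9% − 2.7% = 1.2 points.
The ratio doubles every 70/1.2 ≈ 58.33 years.
252/58.33 ≈ 4.32 doublings → ratio ≈ 2^4.32 ≈ 20.0.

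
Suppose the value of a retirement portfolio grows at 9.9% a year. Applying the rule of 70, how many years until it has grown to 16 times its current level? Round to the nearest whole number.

roughly 28 years

One doubling takes 70/9.9 = 7.07 years.
16 = 2^4, so 4 doublings → 28 years.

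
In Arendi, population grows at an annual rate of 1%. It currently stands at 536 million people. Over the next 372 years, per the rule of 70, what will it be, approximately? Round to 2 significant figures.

approximately 21000 million people

It doubles every 70/1 ≈ 70.00 years, so 372 years is 5.31 doublings.
2^5.31 ≈ 39.67; 536 × 39.67 ≈ 21000 million people.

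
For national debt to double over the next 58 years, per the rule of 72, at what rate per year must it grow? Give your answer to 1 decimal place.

around 1.2%

72 / 58 ≈ 1.24, so about 1.2% per year.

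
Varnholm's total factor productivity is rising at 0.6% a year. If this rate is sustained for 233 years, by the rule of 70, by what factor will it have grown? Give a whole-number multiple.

around 4 times

Doubling time ≈ 70/0.6 = 116.67 years.
233/116.67 ≈ 2 doublings, so about 2^2 = 4×.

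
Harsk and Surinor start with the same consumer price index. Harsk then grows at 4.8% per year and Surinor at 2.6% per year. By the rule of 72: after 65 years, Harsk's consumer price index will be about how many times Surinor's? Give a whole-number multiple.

around 4 times

Harsk pulls ahead at 2.2 pp per year, so the ratio doubles every 72/2.2 ≈ 32.73 years.
In 65 years that's 1.99 doublings: 2^1.99 ≈ 4.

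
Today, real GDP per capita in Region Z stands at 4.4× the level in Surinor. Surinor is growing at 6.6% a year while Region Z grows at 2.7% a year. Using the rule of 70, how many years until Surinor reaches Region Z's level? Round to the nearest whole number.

approximately 38 years

What matters is the difference: 3.9 pp.
Rule of 70 on the gap: the ratio halves every 70/3.9 ≈ 17.95 years.
A 4.4× gap takes log₂(4.4) ≈ 2.14 halvings to close: 2.14 × 17.95 ≈ 38 years.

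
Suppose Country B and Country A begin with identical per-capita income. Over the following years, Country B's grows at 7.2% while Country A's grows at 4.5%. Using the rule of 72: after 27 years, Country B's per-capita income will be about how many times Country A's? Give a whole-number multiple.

Country B pulls ahead at 2.7 pp per year, so the ratio doubles every 72/2.7 ≈ 26.67 years.
In 27 years that's 1.01 doublings: 2^1.01 ≈ 2.

around 2 times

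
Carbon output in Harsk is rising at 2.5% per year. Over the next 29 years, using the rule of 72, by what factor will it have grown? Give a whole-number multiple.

Doubling time ≈ 72/2.5 = 28.80 years.
29/28.80 ≈ 1 doubling, so about 2^1 = 2×.

approximately 2 times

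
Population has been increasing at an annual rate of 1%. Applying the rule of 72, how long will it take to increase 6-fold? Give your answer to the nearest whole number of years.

≈ 186 years

Doubling time ≈ 72/1 = 72.00 years.
Reaching 6× takes log₂(6) ≈ 2.58 doublings.
2.58 × 72.00 ≈ 186 years.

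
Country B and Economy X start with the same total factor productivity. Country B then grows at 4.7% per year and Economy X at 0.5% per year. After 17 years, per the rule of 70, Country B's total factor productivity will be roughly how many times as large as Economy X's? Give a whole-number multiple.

roughly 2 times

Rate gap = 4.7% − 0.5% = 4.2 points.
The ratio doubles every 70/4.2 ≈ 16.67 years.
17/16.67 ≈ 1.02 doublings → ratio ≈ 2^1.02 ≈ 2.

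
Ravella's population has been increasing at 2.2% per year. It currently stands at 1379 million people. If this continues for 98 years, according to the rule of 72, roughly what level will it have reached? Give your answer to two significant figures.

It doubles every 72/2.2 ≈ 32.73 years, so 98 years is 2.99 doublings.
2^2.99 ≈ 7.94; 1379 × 7.94 ≈ 11000 million people.

about 11000 million people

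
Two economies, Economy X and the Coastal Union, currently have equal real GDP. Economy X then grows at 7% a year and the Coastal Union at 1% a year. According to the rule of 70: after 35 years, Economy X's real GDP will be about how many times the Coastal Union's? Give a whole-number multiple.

Only the 6-point difference matters.
70/6 ≈ 11.67 years per doubling of the ratio; 35 years gives 3.00 doublings, so ≈ 8×.

≈ 8 times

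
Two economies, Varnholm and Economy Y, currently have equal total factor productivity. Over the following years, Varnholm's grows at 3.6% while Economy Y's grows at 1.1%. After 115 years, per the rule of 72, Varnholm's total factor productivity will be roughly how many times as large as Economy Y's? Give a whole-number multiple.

roughly 16 times

Rate gap = 3.6% − 1.1% = 2.5 points.
The ratio doubles every 72/2.5 ≈ 28.80 years.
115/28.80 ≈ 3.99 doublings → ratio ≈ 2^3.99 ≈ 16.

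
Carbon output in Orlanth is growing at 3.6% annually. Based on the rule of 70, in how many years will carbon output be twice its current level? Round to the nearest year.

Doubling time ≈ 70 / 3.6 = 19.44 years.

around 19 years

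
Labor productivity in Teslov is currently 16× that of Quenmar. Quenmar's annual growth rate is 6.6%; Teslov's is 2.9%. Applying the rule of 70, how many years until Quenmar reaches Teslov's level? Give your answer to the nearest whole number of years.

Quenmar gains on Teslov at 6.6% − 2.9% = 3.7 points a year.
At that relative rate the gap halves every 70/3.7 ≈ 18.92 years.
A 16× gap closes after 4 halvings: 4 × 18.92 ≈ 76 years.

around 76 years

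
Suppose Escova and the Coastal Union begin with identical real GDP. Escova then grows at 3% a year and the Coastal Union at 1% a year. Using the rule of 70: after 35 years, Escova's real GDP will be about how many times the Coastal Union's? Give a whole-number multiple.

about 2 times

Rate gap = 3% − 1% = 2 points.
The ratio doubles every 70/2 ≈ 35.00 years.
35/35.00 ≈ 1.00 doublings → ratio ≈ 2^1.00 ≈ 2.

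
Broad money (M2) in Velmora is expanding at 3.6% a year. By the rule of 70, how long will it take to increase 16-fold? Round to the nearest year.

One doubling takes 70/3.6 = 19.44 years.
16× is 4 doublings, so 4 × 19.44 ≈ 78 years.

roughly 78 years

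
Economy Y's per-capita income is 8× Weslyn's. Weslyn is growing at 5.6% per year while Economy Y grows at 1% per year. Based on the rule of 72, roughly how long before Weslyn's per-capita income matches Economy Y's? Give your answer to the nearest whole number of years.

47 years

What matters is the difference: 4.6 pp.
Rule of 72 on the gap: the ratio halves every 72/4.6 ≈ 15.65 years.
An 8× gap closes after 3 halvings: 3 × 15.65 ≈ 47 years.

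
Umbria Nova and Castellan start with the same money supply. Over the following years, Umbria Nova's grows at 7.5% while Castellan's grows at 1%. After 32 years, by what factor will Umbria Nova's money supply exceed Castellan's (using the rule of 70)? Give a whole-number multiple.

roughly 8 times

Umbria Nova pulls ahead at 6.5 pp per year, so the ratio doubles every 70/6.5 ≈ 10.77 years.
In 32 years that's 2.97 doublings: 2^2.97 ≈ 8.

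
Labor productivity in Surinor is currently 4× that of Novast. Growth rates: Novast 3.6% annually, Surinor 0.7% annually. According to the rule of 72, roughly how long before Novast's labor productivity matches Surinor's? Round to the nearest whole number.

The growth-rate gap is 3.6% − 0.7% = 2.9 percentage points.
So the ratio between them halves every 72/2.9 ≈ 24.83 years.
A 4× gap closes after 2 halvings: 2 × 24.83 ≈ 50 years.

approximately 50 years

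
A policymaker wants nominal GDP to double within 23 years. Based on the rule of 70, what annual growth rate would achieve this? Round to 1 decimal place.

70 / 23 ≈ 3.04, so about 3.0% a year.

around 3.0%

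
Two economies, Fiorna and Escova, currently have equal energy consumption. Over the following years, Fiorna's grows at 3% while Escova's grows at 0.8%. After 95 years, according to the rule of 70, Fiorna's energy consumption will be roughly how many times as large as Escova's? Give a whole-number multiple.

Rate gap = 3% − 0.8% = 2.2 points.
The ratio doubles every 70/2.2 ≈ 31.82 years.
95/31.82 ≈ 2.99 doublings → ratio ≈ 2^2.99 ≈ 8.

approximately 8 times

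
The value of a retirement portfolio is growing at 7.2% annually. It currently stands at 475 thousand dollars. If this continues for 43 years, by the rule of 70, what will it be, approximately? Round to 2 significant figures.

≈ 10000 thousand dollars

Doubling time ≈ 70/7.2 = 9.72 years.
43 years is 43/9.72 ≈ 4.42 doublings, a factor of 2^4.42 ≈ 21.41.
475 × 21.41 ≈ 10000 thousand dollars.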